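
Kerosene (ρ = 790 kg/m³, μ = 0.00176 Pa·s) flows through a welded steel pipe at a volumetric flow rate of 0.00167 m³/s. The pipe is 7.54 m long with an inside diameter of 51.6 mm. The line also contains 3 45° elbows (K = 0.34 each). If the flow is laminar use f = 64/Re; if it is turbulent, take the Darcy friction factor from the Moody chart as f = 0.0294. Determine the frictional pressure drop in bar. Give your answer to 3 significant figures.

ΔP ≈ 0.0134 bar

Cross-sectional area A = πD²/4 = π(0.0516)²/4 = 0.002091 m²; mean velocity V = Q/A = 0.00167/0.002091 = 0.7986 m/s.
Reynolds number Re = ρVD/μ = 790 · 0.7986 · 0.0516 / 0.00176 = 1.85e+04.
Re > 4000 → turbulent; use the Moody-chart value f = 0.0294.
Total minor-loss coefficient ΣK = 3·0.34 = 1.02.
ΔP = [f·L/D + ΣK]·(ρV²/2) = [0.0294·7.54/0.0516 + 1.02]·(790·0.7986²/2) = [4.296 + 1.02]·251.9 = 1339 Pa.
ΔP = 1339 Pa = 0.0134 bar.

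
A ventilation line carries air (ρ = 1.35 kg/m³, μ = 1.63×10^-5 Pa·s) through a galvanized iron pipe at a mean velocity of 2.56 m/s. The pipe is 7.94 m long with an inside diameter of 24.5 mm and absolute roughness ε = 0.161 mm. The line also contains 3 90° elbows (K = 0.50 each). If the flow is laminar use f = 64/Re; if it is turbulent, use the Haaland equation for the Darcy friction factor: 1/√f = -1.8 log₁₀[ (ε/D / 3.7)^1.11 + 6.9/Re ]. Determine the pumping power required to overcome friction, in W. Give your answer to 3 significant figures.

Reynolds number Re = ρVD/μ = 1.35 · 2.56 · 0.0245 / 1.63e-05 = 5195.
Re > 4000 → turbulent. Relative roughness ε/D = 0.000161/0.0245 = 0.00657. Haaland: 1/√f = -1.8 log₁₀[(0.00657/3.7)^1.11 + 6.9/5195] = -1.8 log₁₀[0.000885 + 0.00133] = 4.779, so f = 0.04379.
Total minor-loss coefficient ΣK = 3·0.5 = 1.5.
ΔP = [f·L/D + ΣK]·(ρV²/2) = [0.04379·7.94/0.0245 + 1.5]·(1.35·2.56²/2) = [14.19 + 1.5]·4.424 = 69.41 Pa.
Q = V·A = 2.56·0.0004714 = 0.001207 m³/s.
Pumping power P = QΔP = 0.001207·69.41 = 0.08377 W = 0.0838 W.

P ≈ 0.0838 W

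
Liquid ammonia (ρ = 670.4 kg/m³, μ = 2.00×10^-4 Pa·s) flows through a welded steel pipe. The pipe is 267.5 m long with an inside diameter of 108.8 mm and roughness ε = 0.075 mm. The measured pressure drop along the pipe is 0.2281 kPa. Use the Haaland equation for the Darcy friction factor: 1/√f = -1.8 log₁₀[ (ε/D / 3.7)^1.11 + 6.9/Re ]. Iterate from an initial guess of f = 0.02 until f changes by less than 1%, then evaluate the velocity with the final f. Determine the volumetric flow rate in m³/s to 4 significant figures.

Rearranging Darcy-Weisbach: V = √(2·ΔP·D/(f·L·ρ)). With ε/D = 7.5e-05/0.1088 = 0.000689, iterate starting from f = 0.02:
  f = 0.02 → V = √(2·228.1·0.1088/(0.02·267.5·670.4)) = 0.1176 m/s; Re = ρVD/μ = 4.29e+04; f → 0.0234
  f = 0.0234 → V = 0.1088 m/s; Re = 3.967e+04; f → 0.0237
  f = 0.0237 → V = 0.1081 m/s; Re = 3.941e+04; f → 0.02373
Converged (Δf/f < 1%). With the final f = 0.02373: V = √(2·228.1·0.1088/(0.02373·267.5·670.4)) = 0.108 m/s.
Q = V·A = 0.108·(π/4·0.1088²) = 0.001004 m³/s = 0.001004 m³/s.

Q ≈ 0.001004 m³/s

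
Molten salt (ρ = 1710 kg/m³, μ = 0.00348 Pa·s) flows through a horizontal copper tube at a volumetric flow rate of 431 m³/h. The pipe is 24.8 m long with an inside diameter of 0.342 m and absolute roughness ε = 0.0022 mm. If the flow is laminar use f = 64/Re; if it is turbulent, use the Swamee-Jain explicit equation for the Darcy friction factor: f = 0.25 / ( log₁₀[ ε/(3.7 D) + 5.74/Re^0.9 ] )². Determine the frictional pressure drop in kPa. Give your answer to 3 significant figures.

ΔP ≈ 1.61 kPa

Q = 431 m³/h = 431/3600 = 0.1197 m³/s.
Cross-sectional area A = πD²/4 = π(0.342)²/4 = 0.09186 m²; mean velocity V = Q/A = 0.1197/0.09186 = 1.303 m/s.
Reynolds number Re = ρVD/μ = 1710 · 1.303 · 0.342 / 0.00348 = 2.19e+05.
Re > 4000 → turbulent. Relative roughness ε/D = 2.2e-06/0.342 = 6.43e-06. Swamee-Jain: f = 0.25/(log₁₀[6.43e-06/3.7 + 5.74/2.19e+05^0.9])² = 0.25/(log₁₀[1.74e-06 + 8.96e-05])² = 0.25/(-4.039)² = 0.01532.
Darcy-Weisbach: ΔP = f(L/D)(ρV²/2) = 0.01532·(24.8/0.342)·(1710·1.303²/2) = 0.01532·72.51·1452 = 1614 Pa.
ΔP = 1614 Pa = 1.61 kPa.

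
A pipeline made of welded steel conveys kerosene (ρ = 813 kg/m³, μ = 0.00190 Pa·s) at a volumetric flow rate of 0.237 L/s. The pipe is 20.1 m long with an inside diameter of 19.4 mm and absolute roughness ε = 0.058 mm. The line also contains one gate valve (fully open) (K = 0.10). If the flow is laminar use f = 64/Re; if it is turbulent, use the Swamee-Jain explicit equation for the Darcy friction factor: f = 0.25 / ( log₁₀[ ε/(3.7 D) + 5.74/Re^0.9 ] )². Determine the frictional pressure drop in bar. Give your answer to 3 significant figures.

ΔP ≈ 0.105 bar

Q = 0.237 L/s = 0.237/1000 = 0.000237 m³/s.
Cross-sectional area A = πD²/4 = π(0.0194)²/4 = 0.0002956 m²; mean velocity V = Q/A = 0.000237/0.0002956 = 0.8018 m/s.
Reynolds number Re = ρVD/μ = 813 · 0.8018 · 0.0194 / 0.0019 = 6656.
Re > 4000 → turbulent. Relative roughness ε/D = 5.8e-05/0.0194 = 0.00299. Swamee-Jain: f = 0.25/(log₁₀[0.00299/3.7 + 5.74/6656^0.9])² = 0.25/(log₁₀[0.000808 + 0.00208])² = 0.25/(-2.539)² = 0.03877.
Total minor-loss coefficient ΣK = 1·0.1 = 0.1.
ΔP = [f·L/D + ΣK]·(ρV²/2) = [0.03877·20.1/0.0194 + 0.1]·(813·0.8018²/2) = [40.17 + 0.1]·261.3 = 1.052e+04 Pa.
ΔP = 1.052e+04 Pa = 0.105 bar.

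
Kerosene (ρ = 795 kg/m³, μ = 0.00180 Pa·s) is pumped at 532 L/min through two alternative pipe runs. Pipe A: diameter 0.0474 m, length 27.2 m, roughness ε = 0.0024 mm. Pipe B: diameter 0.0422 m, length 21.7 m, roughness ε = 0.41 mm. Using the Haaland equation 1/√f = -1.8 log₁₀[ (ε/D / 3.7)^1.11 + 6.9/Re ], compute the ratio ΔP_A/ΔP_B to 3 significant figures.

ΔP_A/ΔP_B ≈ 0.329

Pipe A: V = Q/A = 0.008867/0.001765 = 5.025 m/s; Re = 1.052e+05; ε/D = 5.06e-05; Haaland → f = 0.01786; ΔP_A = f(L/D)(ρV²/2) = 1.028e+05 Pa.
Pipe B: V = Q/A = 0.008867/0.001399 = 6.339 m/s; Re = 1.182e+05; ε/D = 0.00972; Haaland → f = 0.03809; ΔP_B = f(L/D)(ρV²/2) = 3.129e+05 Pa.
ΔP_A/ΔP_B = 1.028e+05/3.129e+05 = 0.329.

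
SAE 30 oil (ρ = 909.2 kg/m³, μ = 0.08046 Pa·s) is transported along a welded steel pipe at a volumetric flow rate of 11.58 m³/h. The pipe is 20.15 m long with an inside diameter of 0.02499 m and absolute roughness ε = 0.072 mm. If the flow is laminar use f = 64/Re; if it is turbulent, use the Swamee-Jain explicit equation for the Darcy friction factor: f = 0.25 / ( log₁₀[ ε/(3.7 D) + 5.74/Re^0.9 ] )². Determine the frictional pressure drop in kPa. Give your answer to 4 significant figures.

Q = 11.58 m³/h = 11.58/3600 = 0.003217 m³/s.
Cross-sectional area A = πD²/4 = π(0.02499)²/4 = 0.0004905 m²; mean velocity V = Q/A = 0.003217/0.0004905 = 6.558 m/s.
Reynolds number Re = ρVD/μ = 909.2 · 6.558 · 0.02499 / 0.0805 = 1852.
Re < 2300 → laminar flow, so f = 64/Re = 64/1852 = 0.03456 (the turbulent correlation is not needed).
Darcy-Weisbach: ΔP = f(L/D)(ρV²/2) = 0.03456·(20.15/0.02499)·(909.2·6.558²/2) = 0.03456·806.3·1.955e+04 = 5.448e+05 Pa.
ΔP = 5.448e+05 Pa = 544.8 kPa.

ΔP ≈ 544.8 kPa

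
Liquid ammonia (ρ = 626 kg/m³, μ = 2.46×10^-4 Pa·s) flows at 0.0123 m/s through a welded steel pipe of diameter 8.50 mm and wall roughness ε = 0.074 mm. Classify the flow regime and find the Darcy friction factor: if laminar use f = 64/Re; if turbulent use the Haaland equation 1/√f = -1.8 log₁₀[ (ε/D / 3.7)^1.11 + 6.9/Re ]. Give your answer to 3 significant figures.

Re = ρVD/μ = 626·0.0123·0.0085/0.000246 = 266.1.
Re < 2300 → laminar, so f = 64/Re = 0.2406 (roughness is irrelevant in laminar flow).

f ≈ 0.241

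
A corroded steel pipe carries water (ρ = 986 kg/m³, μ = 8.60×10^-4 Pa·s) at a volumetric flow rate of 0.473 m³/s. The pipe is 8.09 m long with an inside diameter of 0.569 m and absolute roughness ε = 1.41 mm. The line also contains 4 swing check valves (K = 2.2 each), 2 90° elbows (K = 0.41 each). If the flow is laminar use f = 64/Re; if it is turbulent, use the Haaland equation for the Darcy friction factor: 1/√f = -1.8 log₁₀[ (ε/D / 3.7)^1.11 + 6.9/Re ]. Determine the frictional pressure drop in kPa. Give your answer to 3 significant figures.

Cross-sectional area A = πD²/4 = π(0.569)²/4 = 0.2543 m²; mean velocity V = Q/A = 0.473/0.2543 = 1.86 m/s.
Reynolds number Re = ρVD/μ = 986 · 1.86 · 0.569 / 0.00086 = 1.213e+06.
Re > 4000 → turbulent. Relative roughness ε/D = 0.00141/0.569 = 0.00248. Haaland: 1/√f = -1.8 log₁₀[(0.00248/3.7)^1.11 + 6.9/1.213e+06] = -1.8 log₁₀[0.0003 + 5.69e-06] = 6.327, so f = 0.02498.
Total minor-loss coefficient ΣK = 4·2.2 + 2·0.41 = 9.62.
ΔP = [f·L/D + ΣK]·(ρV²/2) = [0.02498·8.09/0.569 + 9.62]·(986·1.86²/2) = [0.3552 + 9.62]·1706 = 1.702e+04 Pa.
ΔP = 1.702e+04 Pa = 17.0 kPa.

ΔP ≈ 17.0 kPa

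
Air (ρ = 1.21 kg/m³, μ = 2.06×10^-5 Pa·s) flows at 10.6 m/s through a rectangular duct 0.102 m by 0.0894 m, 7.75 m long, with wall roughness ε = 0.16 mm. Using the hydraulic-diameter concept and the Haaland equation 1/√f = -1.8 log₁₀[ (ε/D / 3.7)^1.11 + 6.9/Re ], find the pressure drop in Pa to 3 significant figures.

ΔP ≈ 139 Pa

Hydraulic diameter D_h = 4A/P = 4·(0.102·0.0894)/(2·(0.102+0.0894)) = 0.03648/0.3828 = 0.09529 m.
Re = ρVD_h/μ = 1.21·10.6·0.09529/2.06e-05 = 5.933e+04.
ε/D_h = 0.00016/0.09529 = 0.00168; Haaland gives 1/√f = -1.8 log₁₀[0.000195+0.000116] = 6.313, so f = 0.02509.
ΔP = f(L/D_h)(ρV²/2) = 0.02509·7.75/0.09529·67.98 = 138.7 Pa.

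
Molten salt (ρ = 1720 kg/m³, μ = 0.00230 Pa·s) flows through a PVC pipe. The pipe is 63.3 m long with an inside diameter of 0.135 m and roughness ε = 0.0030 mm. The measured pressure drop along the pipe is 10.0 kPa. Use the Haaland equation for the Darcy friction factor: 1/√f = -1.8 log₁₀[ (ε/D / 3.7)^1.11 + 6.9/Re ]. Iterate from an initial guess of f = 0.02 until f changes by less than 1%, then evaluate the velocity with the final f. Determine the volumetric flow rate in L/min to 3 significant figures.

Q ≈ 1030 L/min

Rearranging Darcy-Weisbach: V = √(2·ΔP·D/(f·L·ρ)). With ε/D = 3e-06/0.135 = 2.22e-05, iterate starting from f = 0.02:
  f = 0.02 → V = √(2·1e+04·0.135/(0.02·63.3·1720)) = 1.114 m/s; Re = ρVD/μ = 1.124e+05; f → 0.01749
  f = 0.01749 → V = 1.191 m/s; Re = 1.202e+05; f → 0.01726
  f = 0.01726 → V = 1.199 m/s; Re = 1.21e+05; f → 0.01723
Converged (Δf/f < 1%). With the final f = 0.01723: V = √(2·1e+04·0.135/(0.01723·63.3·1720)) = 1.2 m/s.
Q = V·A = 1.2·(π/4·0.135²) = 0.01717 m³/s = 1030 L/min.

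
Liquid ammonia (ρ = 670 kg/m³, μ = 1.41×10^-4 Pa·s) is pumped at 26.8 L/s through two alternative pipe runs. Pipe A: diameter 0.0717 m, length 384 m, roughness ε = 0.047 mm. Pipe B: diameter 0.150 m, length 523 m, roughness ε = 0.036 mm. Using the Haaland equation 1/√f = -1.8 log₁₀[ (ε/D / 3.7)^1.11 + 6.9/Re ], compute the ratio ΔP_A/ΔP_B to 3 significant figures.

Pipe A: V = Q/A = 0.0268/0.004038 = 6.638 m/s; Re = 2.261e+06; ε/D = 0.000656; Haaland → f = 0.01796; ΔP_A = f(L/D)(ρV²/2) = 1.42e+06 Pa.
Pipe B: V = Q/A = 0.0268/0.01767 = 1.517 m/s; Re = 1.081e+06; ε/D = 0.00024; Haaland → f = 0.01497; ΔP_B = f(L/D)(ρV²/2) = 4.023e+04 Pa.
ΔP_A/ΔP_B = 1.42e+06/4.023e+04 = 35.3.

ΔP_A/ΔP_B ≈ 35.3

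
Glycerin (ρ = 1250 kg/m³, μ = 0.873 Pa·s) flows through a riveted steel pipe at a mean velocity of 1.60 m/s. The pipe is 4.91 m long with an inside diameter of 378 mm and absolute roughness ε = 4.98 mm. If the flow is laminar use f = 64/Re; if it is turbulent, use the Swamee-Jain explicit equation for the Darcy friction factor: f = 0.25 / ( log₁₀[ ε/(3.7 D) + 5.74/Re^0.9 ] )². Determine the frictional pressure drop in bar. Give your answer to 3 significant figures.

ΔP ≈ 0.0154 bar

Reynolds number Re = ρVD/μ = 1250 · 1.6 · 0.378 / 0.873 = 866.
Re < 2300 → laminar flow, so f = 64/Re = 64/866 = 0.0739 (the turbulent correlation is not needed).
Darcy-Weisbach: ΔP = f(L/D)(ρV²/2) = 0.0739·(4.91/0.378)·(1250·1.6²/2) = 0.0739·12.99·1600 = 1536 Pa.
ΔP = 1536 Pa = 0.0154 bar.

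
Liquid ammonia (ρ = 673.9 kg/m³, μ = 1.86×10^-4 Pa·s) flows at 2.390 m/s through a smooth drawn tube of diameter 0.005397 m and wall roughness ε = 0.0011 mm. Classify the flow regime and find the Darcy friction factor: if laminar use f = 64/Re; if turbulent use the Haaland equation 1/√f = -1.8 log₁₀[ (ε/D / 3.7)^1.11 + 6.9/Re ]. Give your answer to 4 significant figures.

f ≈ 0.02161

Re = ρVD/μ = 673.9·2.39·0.005397/0.000186 = 4.673e+04.
Re > 4000 → turbulent. ε/D = 1.1e-06/0.005397 = 0.000204; Haaland: 1/√f = -1.8 log₁₀[1.87e-05 + 0.000148] = 6.802, so f = 0.02161.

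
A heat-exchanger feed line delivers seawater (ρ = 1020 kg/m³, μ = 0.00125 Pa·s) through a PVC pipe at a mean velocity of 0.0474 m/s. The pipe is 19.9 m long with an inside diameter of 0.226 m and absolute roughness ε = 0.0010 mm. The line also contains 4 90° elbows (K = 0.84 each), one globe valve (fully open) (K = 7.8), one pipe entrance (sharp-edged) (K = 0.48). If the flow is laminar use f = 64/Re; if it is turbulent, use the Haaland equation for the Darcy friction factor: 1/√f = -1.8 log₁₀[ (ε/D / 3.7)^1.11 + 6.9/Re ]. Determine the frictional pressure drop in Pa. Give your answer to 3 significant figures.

Reynolds number Re = ρVD/μ = 1020 · 0.0474 · 0.226 / 0.00125 = 8741.
Re > 4000 → turbulent. Relative roughness ε/D = 1e-06/0.226 = 4.42e-06. Haaland: 1/√f = -1.8 log₁₀[(4.42e-06/3.7)^1.11 + 6.9/8741] = -1.8 log₁₀[2.67e-07 + 0.000789] = 5.585, so f = 0.03206.
Total minor-loss coefficient ΣK = 4·0.84 + 1·7.8 + 1·0.48 = 11.6.
ΔP = [f·L/D + ΣK]·(ρV²/2) = [0.03206·19.9/0.226 + 11.6]·(1020·0.0474²/2) = [2.823 + 11.6]·1.146 = 16.57 Pa.

ΔP ≈ 16.6 Pa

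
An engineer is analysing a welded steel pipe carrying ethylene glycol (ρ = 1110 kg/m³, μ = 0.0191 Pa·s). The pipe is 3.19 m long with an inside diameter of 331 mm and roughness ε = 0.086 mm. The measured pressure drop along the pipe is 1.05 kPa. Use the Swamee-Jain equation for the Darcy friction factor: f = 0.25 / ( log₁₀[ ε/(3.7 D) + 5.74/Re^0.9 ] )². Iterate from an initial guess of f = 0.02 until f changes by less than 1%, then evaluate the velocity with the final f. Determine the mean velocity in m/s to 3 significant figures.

V ≈ 3.05 m/s

Rearranging Darcy-Weisbach: V = √(2·ΔP·D/(f·L·ρ)). With ε/D = 8.6e-05/0.331 = 0.00026, iterate starting from f = 0.02:
  f = 0.02 → V = √(2·1050·0.331/(0.02·3.19·1110)) = 3.133 m/s; Re = ρVD/μ = 6.027e+04; f → 0.02103
  f = 0.02103 → V = 3.055 m/s; Re = 5.877e+04; f → 0.02113
Converged (Δf/f < 1%). With the final f = 0.02113: V = √(2·1050·0.331/(0.02113·3.19·1110)) = 3.048 m/s.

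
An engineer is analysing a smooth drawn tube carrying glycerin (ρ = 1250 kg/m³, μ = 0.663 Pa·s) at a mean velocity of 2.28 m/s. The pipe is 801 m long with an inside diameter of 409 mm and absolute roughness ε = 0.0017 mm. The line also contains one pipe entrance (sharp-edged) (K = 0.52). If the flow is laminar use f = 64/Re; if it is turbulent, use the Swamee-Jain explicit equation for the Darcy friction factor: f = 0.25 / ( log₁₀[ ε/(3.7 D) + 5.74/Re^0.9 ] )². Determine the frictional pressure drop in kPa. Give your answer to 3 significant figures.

Reynolds number Re = ρVD/μ = 1250 · 2.28 · 0.409 / 0.663 = 1758.
Re < 2300 → laminar flow, so f = 64/Re = 64/1758 = 0.0364 (the turbulent correlation is not needed).
Total minor-loss coefficient ΣK = 1·0.52 = 0.52.
ΔP = [f·L/D + ΣK]·(ρV²/2) = [0.0364·801/0.409 + 0.52]·(1250·2.28²/2) = [71.29 + 0.52]·3249 = 2.333e+05 Pa.
ΔP = 2.333e+05 Pa = 233 kPa.

ΔP ≈ 233 kPa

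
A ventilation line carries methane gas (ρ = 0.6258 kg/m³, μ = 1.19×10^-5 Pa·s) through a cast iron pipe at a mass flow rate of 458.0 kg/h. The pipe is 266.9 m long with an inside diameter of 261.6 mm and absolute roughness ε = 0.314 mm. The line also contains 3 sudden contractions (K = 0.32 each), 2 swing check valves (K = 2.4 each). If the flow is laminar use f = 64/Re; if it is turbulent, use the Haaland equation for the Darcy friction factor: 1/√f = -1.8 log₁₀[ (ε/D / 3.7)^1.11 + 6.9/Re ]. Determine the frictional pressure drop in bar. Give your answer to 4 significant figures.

ṁ = 458.0 kg/h = 458.0/3600 = 0.1272 kg/s.
A = πD²/4 = π(0.2616)²/4 = 0.05375 m²; mean velocity V = ṁ/(ρA) = 0.1272/(0.6258 · 0.05375) = 3.782 m/s.
Reynolds number Re = ρVD/μ = 0.6258 · 3.782 · 0.2616 / 1.19e-05 = 5.203e+04.
Re > 4000 → turbulent. Relative roughness ε/D = 0.000314/0.2616 = 0.0012. Haaland: 1/√f = -1.8 log₁₀[(0.0012/3.7)^1.11 + 6.9/5.203e+04] = -1.8 log₁₀[0.000134 + 0.000133] = 6.433, so f = 0.02416.
Total minor-loss coefficient ΣK = 3·0.32 + 2·2.4 = 5.76.
ΔP = [f·L/D + ΣK]·(ρV²/2) = [0.02416·266.9/0.2616 + 5.76]·(0.6258·3.782²/2) = [24.65 + 5.76]·4.476 = 136.1 Pa.
ΔP = 136.1 Pa = 0.001361 bar.

ΔP ≈ 0.001361 bar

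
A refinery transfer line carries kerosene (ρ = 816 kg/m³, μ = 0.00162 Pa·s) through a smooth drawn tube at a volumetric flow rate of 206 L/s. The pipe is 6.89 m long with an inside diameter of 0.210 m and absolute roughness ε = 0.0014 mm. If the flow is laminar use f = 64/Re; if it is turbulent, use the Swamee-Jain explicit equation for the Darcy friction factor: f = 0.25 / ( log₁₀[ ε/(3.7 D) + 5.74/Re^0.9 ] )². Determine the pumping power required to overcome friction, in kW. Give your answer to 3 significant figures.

Q = 206 L/s = 206/1000 = 0.206 m³/s.
Cross-sectional area A = πD²/4 = π(0.21)²/4 = 0.03464 m²; mean velocity V = Q/A = 0.206/0.03464 = 5.948 m/s.
Reynolds number Re = ρVD/μ = 816 · 5.948 · 0.21 / 0.00162 = 6.291e+05.
Re > 4000 → turbulent. Relative roughness ε/D = 1.4e-06/0.21 = 6.67e-06. Swamee-Jain: f = 0.25/(log₁₀[6.67e-06/3.7 + 5.74/6.291e+05^0.9])² = 0.25/(log₁₀[1.8e-06 + 3.47e-05])² = 0.25/(-4.438)² = 0.01269.
Darcy-Weisbach: ΔP = f(L/D)(ρV²/2) = 0.01269·(6.89/0.21)·(816·5.948²/2) = 0.01269·32.81·1.443e+04 = 6011 Pa.
Pumping power P = QΔP = 0.206·6011 = 1238 W = 1.24 kW.

P ≈ 1.24 kW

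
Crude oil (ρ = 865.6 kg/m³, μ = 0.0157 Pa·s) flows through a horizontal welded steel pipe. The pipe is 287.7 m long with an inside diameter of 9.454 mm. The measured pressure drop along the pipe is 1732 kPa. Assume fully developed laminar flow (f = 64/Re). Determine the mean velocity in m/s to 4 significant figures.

For laminar flow, f = 64/Re with Re = ρVD/μ, so Darcy-Weisbach reduces to ΔP = 32μLV/D². Solving for V: V = ΔP·D²/(32μL) = 1.732e+06·(0.009454)²/(32·0.0157·287.7) = 1.071 m/s.
Check: Re = ρVD/μ = 865.6·1.071·0.009454/0.0157 = 558.2 < 2300, so the laminar assumption holds.

V ≈ 1.071 m/s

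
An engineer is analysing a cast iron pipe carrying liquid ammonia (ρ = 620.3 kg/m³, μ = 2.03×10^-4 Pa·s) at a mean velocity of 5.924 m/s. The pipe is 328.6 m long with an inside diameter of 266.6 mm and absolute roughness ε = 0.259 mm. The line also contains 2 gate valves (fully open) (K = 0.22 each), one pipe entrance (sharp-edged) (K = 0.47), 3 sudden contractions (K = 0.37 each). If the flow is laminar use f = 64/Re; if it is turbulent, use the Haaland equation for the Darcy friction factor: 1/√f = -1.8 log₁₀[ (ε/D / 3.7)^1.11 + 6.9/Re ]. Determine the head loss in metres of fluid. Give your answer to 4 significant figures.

h_f ≈ 46.81 m

Reynolds number Re = ρVD/μ = 620.3 · 5.924 · 0.2666 / 0.000203 = 4.826e+06.
Re > 4000 → turbulent. Relative roughness ε/D = 0.000259/0.2666 = 0.000971. Haaland: 1/√f = -1.8 log₁₀[(0.000971/3.7)^1.11 + 6.9/4.826e+06] = -1.8 log₁₀[0.000106 + 1.43e-06] = 7.144, so f = 0.01959.
Total minor-loss coefficient ΣK = 2·0.22 + 1·0.47 + 3·0.37 = 2.02.
ΔP = [f·L/D + ΣK]·(ρV²/2) = [0.01959·328.6/0.2666 + 2.02]·(620.3·5.924²/2) = [24.15 + 2.02]·1.088e+04 = 2.849e+05 Pa.
Head loss h_f = ΔP/(ρg) = 2.849e+05/(620.3·9.81) = 46.81 m.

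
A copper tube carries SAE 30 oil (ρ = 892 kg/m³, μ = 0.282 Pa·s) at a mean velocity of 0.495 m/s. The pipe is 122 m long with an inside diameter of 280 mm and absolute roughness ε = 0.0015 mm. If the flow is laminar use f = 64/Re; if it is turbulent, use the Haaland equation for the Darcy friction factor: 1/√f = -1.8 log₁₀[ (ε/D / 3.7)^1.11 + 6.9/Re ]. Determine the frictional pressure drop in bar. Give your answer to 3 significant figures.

ΔP ≈ 0.0695 bar

Reynolds number Re = ρVD/μ = 892 · 0.495 · 0.28 / 0.282 = 438.4.
Re < 2300 → laminar flow, so f = 64/Re = 64/438.4 = 0.146 (the turbulent correlation is not needed).
Darcy-Weisbach: ΔP = f(L/D)(ρV²/2) = 0.146·(122/0.28)·(892·0.495²/2) = 0.146·435.7·109.3 = 6951 Pa.
ΔP = 6951 Pa = 0.0695 bar.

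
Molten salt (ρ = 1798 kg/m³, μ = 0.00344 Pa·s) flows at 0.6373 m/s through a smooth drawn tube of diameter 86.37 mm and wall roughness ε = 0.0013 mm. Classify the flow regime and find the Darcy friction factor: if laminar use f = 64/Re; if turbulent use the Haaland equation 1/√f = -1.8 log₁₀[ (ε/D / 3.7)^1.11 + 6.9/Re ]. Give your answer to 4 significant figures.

f ≈ 0.02358

Re = ρVD/μ = 1798·0.6373·0.08637/0.00344 = 2.877e+04.
Re > 4000 → turbulent. ε/D = 1.3e-06/0.08637 = 1.51e-05; Haaland: 1/√f = -1.8 log₁₀[1.04e-06 + 0.00024] = 6.513, so f = 0.02358.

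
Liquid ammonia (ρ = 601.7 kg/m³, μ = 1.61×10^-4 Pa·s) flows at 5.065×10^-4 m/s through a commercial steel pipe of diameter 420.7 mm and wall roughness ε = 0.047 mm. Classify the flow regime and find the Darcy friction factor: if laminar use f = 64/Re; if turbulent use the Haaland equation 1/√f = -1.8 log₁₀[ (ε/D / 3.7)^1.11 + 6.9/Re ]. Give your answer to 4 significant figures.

f ≈ 0.08037

Re = ρVD/μ = 601.7·0.0005065·0.4207/0.000161 = 796.4.
Re < 2300 → laminar, so f = 64/Re = 0.08037 (roughness is irrelevant in laminar flow).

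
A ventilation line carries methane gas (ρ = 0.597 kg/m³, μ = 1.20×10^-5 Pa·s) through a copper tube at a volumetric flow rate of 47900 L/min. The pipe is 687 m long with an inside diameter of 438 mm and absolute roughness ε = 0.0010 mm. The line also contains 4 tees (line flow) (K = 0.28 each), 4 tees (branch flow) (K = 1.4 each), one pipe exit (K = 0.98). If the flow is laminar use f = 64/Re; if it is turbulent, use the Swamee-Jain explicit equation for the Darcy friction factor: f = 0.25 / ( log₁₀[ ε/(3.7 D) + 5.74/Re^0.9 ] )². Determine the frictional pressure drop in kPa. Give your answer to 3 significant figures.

Q = 47900 L/min = 47900/60000 = 0.7983 m³/s.
Cross-sectional area A = πD²/4 = π(0.438)²/4 = 0.1507 m²; mean velocity V = Q/A = 0.7983/0.1507 = 5.298 m/s.
Reynolds number Re = ρVD/μ = 0.597 · 5.298 · 0.438 / 1.2e-05 = 1.155e+05.
Re > 4000 → turbulent. Relative roughness ε/D = 1e-06/0.438 = 2.28e-06. Swamee-Jain: f = 0.25/(log₁₀[2.28e-06/3.7 + 5.74/1.155e+05^0.9])² = 0.25/(log₁₀[6.17e-07 + 0.000159])² = 0.25/(-3.796)² = 0.01735.
Total minor-loss coefficient ΣK = 4·0.28 + 4·1.4 + 1·0.98 = 7.7.
ΔP = [f·L/D + ΣK]·(ρV²/2) = [0.01735·687/0.438 + 7.7]·(0.597·5.298²/2) = [27.22 + 7.7]·8.38 = 292.6 Pa.
ΔP = 292.6 Pa = 0.293 kPa.

ΔP ≈ 0.293 kPa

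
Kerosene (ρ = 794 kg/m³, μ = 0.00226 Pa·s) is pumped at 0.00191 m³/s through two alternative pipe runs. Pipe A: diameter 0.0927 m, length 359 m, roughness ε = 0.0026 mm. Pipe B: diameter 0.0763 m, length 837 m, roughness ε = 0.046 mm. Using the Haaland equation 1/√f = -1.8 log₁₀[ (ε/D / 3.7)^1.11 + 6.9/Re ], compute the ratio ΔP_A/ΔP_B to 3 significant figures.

ΔP_A/ΔP_B ≈ 0.167

Pipe A: V = Q/A = 0.00191/0.006749 = 0.283 m/s; Re = 9217; ε/D = 2.8e-05; Haaland → f = 0.03161; ΔP_A = f(L/D)(ρV²/2) = 3893 Pa.
Pipe B: V = Q/A = 0.00191/0.004572 = 0.4177 m/s; Re = 1.12e+04; ε/D = 0.000603; Haaland → f = 0.03075; ΔP_B = f(L/D)(ρV²/2) = 2.336e+04 Pa.
ΔP_A/ΔP_B = 3893/2.336e+04 = 0.167.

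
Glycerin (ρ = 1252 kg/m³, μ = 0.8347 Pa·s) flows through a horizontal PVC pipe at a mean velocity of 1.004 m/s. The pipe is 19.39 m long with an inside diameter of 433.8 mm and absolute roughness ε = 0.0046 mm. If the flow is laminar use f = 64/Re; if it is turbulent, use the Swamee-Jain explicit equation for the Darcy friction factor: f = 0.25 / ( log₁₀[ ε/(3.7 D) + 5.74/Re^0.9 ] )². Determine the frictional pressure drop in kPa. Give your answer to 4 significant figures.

Reynolds number Re = ρVD/μ = 1252 · 1.004 · 0.4338 / 0.835 = 653.3.
Re < 2300 → laminar flow, so f = 64/Re = 64/653.3 = 0.09797 (the turbulent correlation is not needed).
Darcy-Weisbach: ΔP = f(L/D)(ρV²/2) = 0.09797·(19.39/0.4338)·(1252·1.004²/2) = 0.09797·44.7·631 = 2763 Pa.
ΔP = 2763 Pa = 2.763 kPa.

ΔP ≈ 2.763 kPa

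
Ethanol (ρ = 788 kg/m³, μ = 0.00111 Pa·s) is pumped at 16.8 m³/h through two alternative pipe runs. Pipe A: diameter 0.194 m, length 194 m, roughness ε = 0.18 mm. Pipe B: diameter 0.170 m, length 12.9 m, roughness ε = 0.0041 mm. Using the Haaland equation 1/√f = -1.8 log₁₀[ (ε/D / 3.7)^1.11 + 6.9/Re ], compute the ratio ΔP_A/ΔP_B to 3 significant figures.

ΔP_A/ΔP_B ≈ 8.59

Pipe A: V = Q/A = 0.004667/0.02956 = 0.1579 m/s; Re = 2.174e+04; ε/D = 0.000928; Haaland → f = 0.02704; ΔP_A = f(L/D)(ρV²/2) = 265.5 Pa.
Pipe B: V = Q/A = 0.004667/0.0227 = 0.2056 m/s; Re = 2.481e+04; ε/D = 2.41e-05; Haaland → f = 0.02445; ΔP_B = f(L/D)(ρV²/2) = 30.9 Pa.
ΔP_A/ΔP_B = 265.5/30.9 = 8.59.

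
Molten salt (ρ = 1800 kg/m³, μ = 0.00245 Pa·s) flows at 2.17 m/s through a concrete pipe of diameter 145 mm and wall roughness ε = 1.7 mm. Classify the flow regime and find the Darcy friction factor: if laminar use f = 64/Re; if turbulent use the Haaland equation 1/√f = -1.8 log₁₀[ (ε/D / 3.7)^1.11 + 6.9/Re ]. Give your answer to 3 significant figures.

f ≈ 0.0403

Re = ρVD/μ = 1800·2.17·0.145/0.00245 = 2.312e+05.
Re > 4000 → turbulent. ε/D = 0.0017/0.145 = 0.0117; Haaland: 1/√f = -1.8 log₁₀[0.00168 + 2.98e-05] = 4.979, so f = 0.04033.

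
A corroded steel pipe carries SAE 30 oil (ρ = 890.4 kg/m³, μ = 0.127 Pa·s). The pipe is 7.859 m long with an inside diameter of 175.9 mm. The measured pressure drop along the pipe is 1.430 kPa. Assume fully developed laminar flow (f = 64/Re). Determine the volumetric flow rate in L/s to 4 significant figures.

For laminar flow, f = 64/Re with Re = ρVD/μ, so Darcy-Weisbach reduces to ΔP = 32μLV/D². Solving for V: V = ΔP·D²/(32μL) = 1430·(0.1759)²/(32·0.127·7.859) = 1.385 m/s.
Check: Re = ρVD/μ = 890.4·1.385·0.1759/0.127 = 1708 < 2300, so the laminar assumption holds.
Q = V·A = 1.385·(π/4·0.1759²) = 0.03366 m³/s = 33.66 L/s.

Q ≈ 33.66 L/s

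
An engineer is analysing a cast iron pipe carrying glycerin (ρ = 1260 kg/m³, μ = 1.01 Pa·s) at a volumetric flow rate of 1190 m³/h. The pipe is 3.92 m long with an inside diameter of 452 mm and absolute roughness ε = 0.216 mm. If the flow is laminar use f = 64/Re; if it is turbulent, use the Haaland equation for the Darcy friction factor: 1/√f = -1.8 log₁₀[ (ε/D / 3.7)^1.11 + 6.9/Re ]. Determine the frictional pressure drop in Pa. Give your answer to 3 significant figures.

ΔP ≈ 1280 Pa

Q = 1190 m³/h = 1190/3600 = 0.3306 m³/s.
Cross-sectional area A = πD²/4 = π(0.452)²/4 = 0.1605 m²; mean velocity V = Q/A = 0.3306/0.1605 = 2.06 m/s.
Reynolds number Re = ρVD/μ = 1260 · 2.06 · 0.452 / 1.01 = 1162.
Re < 2300 → laminar flow, so f = 64/Re = 64/1162 = 0.0551 (the turbulent correlation is not needed).
Darcy-Weisbach: ΔP = f(L/D)(ρV²/2) = 0.0551·(3.92/0.452)·(1260·2.06²/2) = 0.0551·8.673·2674 = 1277 Pa.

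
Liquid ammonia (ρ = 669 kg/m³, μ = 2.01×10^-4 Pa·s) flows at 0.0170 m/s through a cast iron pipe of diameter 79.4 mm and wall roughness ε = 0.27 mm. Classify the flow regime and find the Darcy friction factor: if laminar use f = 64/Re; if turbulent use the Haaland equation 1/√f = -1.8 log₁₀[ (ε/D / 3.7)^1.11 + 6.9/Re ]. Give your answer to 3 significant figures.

f ≈ 0.0421

Re = ρVD/μ = 669·0.017·0.0794/0.000201 = 4493.
Re > 4000 → turbulent. ε/D = 0.00027/0.0794 = 0.0034; Haaland: 1/√f = -1.8 log₁₀[0.000426 + 0.00154] = 4.873, so f = 0.04211.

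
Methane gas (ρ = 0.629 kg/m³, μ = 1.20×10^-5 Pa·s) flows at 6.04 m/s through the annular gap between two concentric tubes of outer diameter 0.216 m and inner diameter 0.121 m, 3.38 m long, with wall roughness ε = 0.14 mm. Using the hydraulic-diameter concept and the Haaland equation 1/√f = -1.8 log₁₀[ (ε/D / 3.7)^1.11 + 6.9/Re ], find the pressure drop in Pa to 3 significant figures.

ΔP ≈ 10.9 Pa

Hydraulic diameter D_h = 4A/P = D_o - D_i = 0.216 - 0.121 = 0.095 m.
Re = ρVD_h/μ = 0.629·6.04·0.095/1.2e-05 = 3.008e+04.
ε/D_h = 0.00014/0.095 = 0.00147; Haaland gives 1/√f = -1.8 log₁₀[0.000168+0.000229] = 6.121, so f = 0.02669.
ΔP = f(L/D_h)(ρV²/2) = 0.02669·3.38/0.095·11.47 = 10.9 Pa.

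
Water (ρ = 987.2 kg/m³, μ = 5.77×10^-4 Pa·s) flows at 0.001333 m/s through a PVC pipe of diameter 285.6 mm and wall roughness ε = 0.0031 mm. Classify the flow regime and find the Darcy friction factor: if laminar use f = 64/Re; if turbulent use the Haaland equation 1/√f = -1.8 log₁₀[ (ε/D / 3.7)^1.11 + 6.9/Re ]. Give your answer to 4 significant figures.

f ≈ 0.09826

Re = ρVD/μ = 987.2·0.001333·0.2856/0.000577 = 651.4.
Re < 2300 → laminar, so f = 64/Re = 0.09826 (roughness is irrelevant in laminar flow).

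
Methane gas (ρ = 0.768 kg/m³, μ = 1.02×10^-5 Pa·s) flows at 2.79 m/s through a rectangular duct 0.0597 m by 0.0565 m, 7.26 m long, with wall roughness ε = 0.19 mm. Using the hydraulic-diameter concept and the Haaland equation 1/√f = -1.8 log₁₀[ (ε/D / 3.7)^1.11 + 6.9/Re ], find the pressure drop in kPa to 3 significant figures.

ΔP ≈ 0.0127 kPa

Hydraulic diameter D_h = 4A/P = 4·(0.0597·0.0565)/(2·(0.0597+0.0565)) = 0.01349/0.2324 = 0.05806 m.
Re = ρVD_h/μ = 0.768·2.79·0.05806/1.02e-05 = 1.22e+04.
ε/D_h = 0.00019/0.05806 = 0.00327; Haaland gives 1/√f = -1.8 log₁₀[0.000408+0.000566] = 5.421, so f = 0.03403.
ΔP = f(L/D_h)(ρV²/2) = 0.03403·7.26/0.05806·2.989 = 12.72 Pa.
ΔP = 0.0127 kPa.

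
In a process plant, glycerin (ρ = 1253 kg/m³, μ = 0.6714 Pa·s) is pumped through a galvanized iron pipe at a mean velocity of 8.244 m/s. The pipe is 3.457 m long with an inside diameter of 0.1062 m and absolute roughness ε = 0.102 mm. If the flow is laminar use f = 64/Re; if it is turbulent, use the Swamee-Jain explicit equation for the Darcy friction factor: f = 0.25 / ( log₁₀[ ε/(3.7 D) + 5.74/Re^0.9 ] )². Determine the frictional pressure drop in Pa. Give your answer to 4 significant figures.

ΔP ≈ 54290 Pa

Reynolds number Re = ρVD/μ = 1253 · 8.244 · 0.1062 / 0.671 = 1634.
Re < 2300 → laminar flow, so f = 64/Re = 64/1634 = 0.03917 (the turbulent correlation is not needed).
Darcy-Weisbach: ΔP = f(L/D)(ρV²/2) = 0.03917·(3.457/0.1062)·(1253·8.244²/2) = 0.03917·32.55·4.258e+04 = 5.429e+04 Pa.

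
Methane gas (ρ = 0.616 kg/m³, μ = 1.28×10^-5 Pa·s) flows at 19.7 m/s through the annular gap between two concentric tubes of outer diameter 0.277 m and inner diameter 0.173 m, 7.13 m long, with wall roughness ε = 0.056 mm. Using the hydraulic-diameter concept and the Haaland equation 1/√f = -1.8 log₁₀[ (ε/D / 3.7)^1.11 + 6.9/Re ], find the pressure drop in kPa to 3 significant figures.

Hydraulic diameter D_h = 4A/P = D_o - D_i = 0.277 - 0.173 = 0.104 m.
Re = ρVD_h/μ = 0.616·19.7·0.104/1.28e-05 = 9.86e+04.
ε/D_h = 5.6e-05/0.104 = 0.000538; Haaland gives 1/√f = -1.8 log₁₀[5.51e-05+7e-05] = 7.025, so f = 0.02026.
ΔP = f(L/D_h)(ρV²/2) = 0.02026·7.13/0.104·119.5 = 166 Pa.
ΔP = 0.166 kPa.

ΔP ≈ 0.166 kPa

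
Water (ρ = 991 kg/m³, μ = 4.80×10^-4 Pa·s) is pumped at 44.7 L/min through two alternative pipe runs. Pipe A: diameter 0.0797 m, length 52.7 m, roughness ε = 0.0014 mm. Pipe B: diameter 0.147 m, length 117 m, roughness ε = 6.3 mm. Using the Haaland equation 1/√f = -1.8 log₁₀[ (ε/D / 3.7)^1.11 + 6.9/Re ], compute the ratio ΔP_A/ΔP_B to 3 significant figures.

ΔP_A/ΔP_B ≈ 3.42

Pipe A: V = Q/A = 0.000745/0.004989 = 0.1493 m/s; Re = 2.457e+04; ε/D = 1.76e-05; Haaland → f = 0.02449; ΔP_A = f(L/D)(ρV²/2) = 179 Pa.
Pipe B: V = Q/A = 0.000745/0.01697 = 0.0439 m/s; Re = 1.332e+04; ε/D = 0.0429; Haaland → f = 0.06877; ΔP_B = f(L/D)(ρV²/2) = 52.26 Pa.
ΔP_A/ΔP_B = 179/52.26 = 3.42.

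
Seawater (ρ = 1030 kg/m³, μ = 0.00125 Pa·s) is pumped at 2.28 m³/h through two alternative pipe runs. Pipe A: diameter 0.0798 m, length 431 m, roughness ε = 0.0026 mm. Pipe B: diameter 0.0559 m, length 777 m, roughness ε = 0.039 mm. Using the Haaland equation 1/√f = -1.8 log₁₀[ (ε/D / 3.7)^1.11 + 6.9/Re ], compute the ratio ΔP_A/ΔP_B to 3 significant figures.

Pipe A: V = Q/A = 0.0006333/0.005001 = 0.1266 m/s; Re = 8327; ε/D = 3.26e-05; Haaland → f = 0.03253; ΔP_A = f(L/D)(ρV²/2) = 1451 Pa.
Pipe B: V = Q/A = 0.0006333/0.002454 = 0.2581 m/s; Re = 1.189e+04; ε/D = 0.000698; Haaland → f = 0.03044; ΔP_B = f(L/D)(ρV²/2) = 1.451e+04 Pa.
ΔP_A/ΔP_B = 1451/1.451e+04 = 0.100.

ΔP_A/ΔP_B ≈ 0.100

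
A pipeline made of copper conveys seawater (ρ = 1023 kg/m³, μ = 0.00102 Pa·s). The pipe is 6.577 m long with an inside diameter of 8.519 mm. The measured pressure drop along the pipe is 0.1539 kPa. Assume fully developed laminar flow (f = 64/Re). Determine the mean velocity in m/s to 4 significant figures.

For laminar flow, f = 64/Re with Re = ρVD/μ, so Darcy-Weisbach reduces to ΔP = 32μLV/D². Solving for V: V = ΔP·D²/(32μL) = 153.9·(0.008519)²/(32·0.00102·6.577) = 0.05203 m/s.
Check: Re = ρVD/μ = 1023·0.05203·0.008519/0.00102 = 444.5 < 2300, so the laminar assumption holds.

V ≈ 0.05203 m/s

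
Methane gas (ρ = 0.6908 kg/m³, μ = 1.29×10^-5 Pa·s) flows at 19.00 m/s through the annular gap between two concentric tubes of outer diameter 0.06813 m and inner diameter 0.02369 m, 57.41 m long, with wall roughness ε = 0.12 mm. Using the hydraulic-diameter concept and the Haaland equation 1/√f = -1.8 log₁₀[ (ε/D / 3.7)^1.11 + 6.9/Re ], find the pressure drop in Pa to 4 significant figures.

ΔP ≈ 4520 Pa

Hydraulic diameter D_h = 4A/P = D_o - D_i = 0.06813 - 0.02369 = 0.04444 m.
Re = ρVD_h/μ = 0.6908·19·0.04444/1.29e-05 = 4.522e+04.
ε/D_h = 0.00012/0.04444 = 0.0027; Haaland gives 1/√f = -1.8 log₁₀[0.00033+0.000153] = 5.97, so f = 0.02806.
ΔP = f(L/D_h)(ρV²/2) = 0.02806·57.41/0.04444·124.7 = 4520 Pa.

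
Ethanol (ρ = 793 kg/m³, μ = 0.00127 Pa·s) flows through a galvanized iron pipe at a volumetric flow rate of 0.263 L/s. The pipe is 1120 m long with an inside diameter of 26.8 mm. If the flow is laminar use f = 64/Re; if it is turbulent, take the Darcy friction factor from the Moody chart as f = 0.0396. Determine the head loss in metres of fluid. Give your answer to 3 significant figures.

Q = 0.263 L/s = 0.263/1000 = 0.000263 m³/s.
Cross-sectional area A = πD²/4 = π(0.0268)²/4 = 0.0005641 m²; mean velocity V = Q/A = 0.000263/0.0005641 = 0.4662 m/s.
Reynolds number Re = ρVD/μ = 793 · 0.4662 · 0.0268 / 0.00127 = 7802.
Re > 4000 → turbulent; use the Moody-chart value f = 0.0396.
Darcy-Weisbach: ΔP = f(L/D)(ρV²/2) = 0.0396·(1120/0.0268)·(793·0.4662²/2) = 0.0396·4.179e+04·86.19 = 1.426e+05 Pa.
Head loss h_f = ΔP/(ρg) = 1.426e+05/(793·9.81) = 18.3 m.

h_f ≈ 18.3 m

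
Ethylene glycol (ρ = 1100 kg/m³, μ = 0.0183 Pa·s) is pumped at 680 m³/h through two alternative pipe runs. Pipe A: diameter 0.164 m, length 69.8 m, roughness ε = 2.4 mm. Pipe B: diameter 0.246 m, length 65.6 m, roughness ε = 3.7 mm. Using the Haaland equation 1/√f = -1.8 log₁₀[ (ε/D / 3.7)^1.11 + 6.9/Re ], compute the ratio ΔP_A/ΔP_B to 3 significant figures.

Pipe A: V = Q/A = 0.1889/0.02112 = 8.942 m/s; Re = 8.815e+04; ε/D = 0.0146; Haaland → f = 0.0439; ΔP_A = f(L/D)(ρV²/2) = 8.216e+05 Pa.
Pipe B: V = Q/A = 0.1889/0.04753 = 3.974 m/s; Re = 5.877e+04; ε/D = 0.015; Haaland → f = 0.04457; ΔP_B = f(L/D)(ρV²/2) = 1.032e+05 Pa.
ΔP_A/ΔP_B = 8.216e+05/1.032e+05 = 7.96.

ΔP_A/ΔP_B ≈ 7.96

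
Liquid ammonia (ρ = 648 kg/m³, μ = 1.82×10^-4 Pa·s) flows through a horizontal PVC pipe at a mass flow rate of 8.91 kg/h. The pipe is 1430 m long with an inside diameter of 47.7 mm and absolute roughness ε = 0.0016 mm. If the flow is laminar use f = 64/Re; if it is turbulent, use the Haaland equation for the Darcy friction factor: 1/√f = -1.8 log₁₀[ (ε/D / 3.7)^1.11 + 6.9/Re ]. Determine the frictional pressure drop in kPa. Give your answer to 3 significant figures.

ΔP ≈ 0.00782 kPa

ṁ = 8.91 kg/h = 8.91/3600 = 0.002475 kg/s.
A = πD²/4 = π(0.0477)²/4 = 0.001787 m²; mean velocity V = ṁ/(ρA) = 0.002475/(648 · 0.001787) = 0.002137 m/s.
Reynolds number Re = ρVD/μ = 648 · 0.002137 · 0.0477 / 0.000182 = 363.
Re < 2300 → laminar flow, so f = 64/Re = 64/363 = 0.1763 (the turbulent correlation is not needed).
Darcy-Weisbach: ΔP = f(L/D)(ρV²/2) = 0.1763·(1430/0.0477)·(648·0.002137²/2) = 0.1763·2.998e+04·0.00148 = 7.823 Pa.
ΔP = 7.823 Pa = 0.00782 kPa.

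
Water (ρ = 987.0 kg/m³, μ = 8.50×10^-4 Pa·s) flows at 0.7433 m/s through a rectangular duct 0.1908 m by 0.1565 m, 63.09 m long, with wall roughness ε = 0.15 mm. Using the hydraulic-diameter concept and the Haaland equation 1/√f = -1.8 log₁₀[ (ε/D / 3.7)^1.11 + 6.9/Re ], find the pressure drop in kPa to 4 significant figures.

ΔP ≈ 2.081 kPa

Hydraulic diameter D_h = 4A/P = 4·(0.1908·0.1565)/(2·(0.1908+0.1565)) = 0.1194/0.6946 = 0.172 m.
Re = ρVD_h/μ = 987·0.7433·0.172/0.00085 = 1.484e+05.
ε/D_h = 0.00015/0.172 = 0.000872; Haaland gives 1/√f = -1.8 log₁₀[9.41e-05+4.65e-05] = 6.934, so f = 0.0208.
ΔP = f(L/D_h)(ρV²/2) = 0.0208·63.09/0.172·272.7 = 2081 Pa.
ΔP = 2.081 kPa.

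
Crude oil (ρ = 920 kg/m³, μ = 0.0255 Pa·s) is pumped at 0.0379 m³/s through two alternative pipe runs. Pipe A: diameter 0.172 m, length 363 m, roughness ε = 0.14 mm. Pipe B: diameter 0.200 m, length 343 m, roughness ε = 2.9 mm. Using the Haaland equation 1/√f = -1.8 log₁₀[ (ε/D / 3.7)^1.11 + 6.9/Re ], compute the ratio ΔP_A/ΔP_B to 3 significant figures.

Pipe A: V = Q/A = 0.0379/0.02324 = 1.631 m/s; Re = 1.012e+04; ε/D = 0.000814; Haaland → f = 0.03182; ΔP_A = f(L/D)(ρV²/2) = 8.22e+04 Pa.
Pipe B: V = Q/A = 0.0379/0.03142 = 1.206 m/s; Re = 8705; ε/D = 0.0145; Haaland → f = 0.04806; ΔP_B = f(L/D)(ρV²/2) = 5.518e+04 Pa.
ΔP_A/ΔP_B = 8.22e+04/5.518e+04 = 1.49.

ΔP_A/ΔP_B ≈ 1.49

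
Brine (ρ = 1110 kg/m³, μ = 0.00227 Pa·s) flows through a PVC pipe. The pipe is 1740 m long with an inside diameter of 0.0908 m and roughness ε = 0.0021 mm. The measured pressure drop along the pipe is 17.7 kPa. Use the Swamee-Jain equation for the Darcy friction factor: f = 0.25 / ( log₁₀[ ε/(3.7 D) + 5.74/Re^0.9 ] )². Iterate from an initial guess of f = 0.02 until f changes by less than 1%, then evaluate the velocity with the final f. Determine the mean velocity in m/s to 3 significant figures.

Rearranging Darcy-Weisbach: V = √(2·ΔP·D/(f·L·ρ)). With ε/D = 2.1e-06/0.0908 = 2.31e-05, iterate starting from f = 0.02:
  f = 0.02 → V = √(2·1.77e+04·0.0908/(0.02·1740·1110)) = 0.2885 m/s; Re = ρVD/μ = 1.281e+04; f → 0.02901
  f = 0.02901 → V = 0.2395 m/s; Re = 1.063e+04; f → 0.0305
  f = 0.0305 → V = 0.2336 m/s; Re = 1.037e+04; f → 0.0307
Converged (Δf/f < 1%). With the final f = 0.0307: V = √(2·1.77e+04·0.0908/(0.0307·1740·1110)) = 0.2328 m/s.

V ≈ 0.233 m/s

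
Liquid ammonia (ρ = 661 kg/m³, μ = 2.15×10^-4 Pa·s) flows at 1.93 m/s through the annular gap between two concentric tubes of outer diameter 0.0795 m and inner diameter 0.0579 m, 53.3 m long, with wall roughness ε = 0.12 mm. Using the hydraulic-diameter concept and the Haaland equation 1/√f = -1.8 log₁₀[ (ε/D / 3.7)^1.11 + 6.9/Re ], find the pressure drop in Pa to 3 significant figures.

Hydraulic diameter D_h = 4A/P = D_o - D_i = 0.0795 - 0.0579 = 0.0216 m.
Re = ρVD_h/μ = 661·1.93·0.0216/0.000215 = 1.282e+05.
ε/D_h = 0.00012/0.0216 = 0.00556; Haaland gives 1/√f = -1.8 log₁₀[0.000734+5.38e-05] = 5.586, so f = 0.03205.
ΔP = f(L/D_h)(ρV²/2) = 0.03205·53.3/0.0216·1231 = 9.735e+04 Pa.

ΔP ≈ 97400 Pa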